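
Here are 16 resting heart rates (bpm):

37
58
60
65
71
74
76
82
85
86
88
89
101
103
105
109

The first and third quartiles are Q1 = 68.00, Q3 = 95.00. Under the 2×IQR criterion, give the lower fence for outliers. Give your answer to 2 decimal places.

IQR = Q3 − Q1 = 95.00 − 68.00 = 27.00.
Lower fence = Q1 − 2·IQR = 68.00 − 54.00 = 14.00.
Upper fence = Q3 + 2·IQR = 95.00 + 54.00 = 149.00.

14.00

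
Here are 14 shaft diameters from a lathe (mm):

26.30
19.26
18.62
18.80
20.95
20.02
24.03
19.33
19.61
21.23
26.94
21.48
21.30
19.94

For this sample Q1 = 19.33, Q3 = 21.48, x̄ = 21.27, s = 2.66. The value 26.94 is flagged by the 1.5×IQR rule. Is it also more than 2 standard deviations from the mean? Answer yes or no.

yes

z = (26.94 − 21.27) / 2.66 = 2.13.
|z| = 2.13 > 2.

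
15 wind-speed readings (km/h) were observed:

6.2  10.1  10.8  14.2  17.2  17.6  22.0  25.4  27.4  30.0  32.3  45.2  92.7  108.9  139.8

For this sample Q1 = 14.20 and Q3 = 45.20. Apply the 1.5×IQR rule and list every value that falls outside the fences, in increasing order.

92.7, 108.9, 139.8

IQR = Q3 − Q1 = 45.20 − 14.20 = 31.00.
Lower fence = Q1 − 1.5·IQR = 14.20 − 46.50 = -32.30.
Upper fence = Q3 + 1.5·IQR = 45.20 + 46.50 = 91.70.
92.7 > 91.70 → outlier.
108.9 > 91.70 → outlier.
139.8 > 91.70 → outlier.
All remaining values lie within [-32.30, 91.70].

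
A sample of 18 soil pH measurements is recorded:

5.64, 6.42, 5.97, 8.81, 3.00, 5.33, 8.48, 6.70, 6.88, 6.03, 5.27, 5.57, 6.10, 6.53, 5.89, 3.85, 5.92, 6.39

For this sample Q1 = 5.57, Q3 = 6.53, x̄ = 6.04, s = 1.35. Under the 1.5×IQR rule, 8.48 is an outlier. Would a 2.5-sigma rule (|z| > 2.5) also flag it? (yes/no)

z = (8.48 − 6.04) / 1.35 = 1.81.
|z| = 1.81 ≤ 2.5.

no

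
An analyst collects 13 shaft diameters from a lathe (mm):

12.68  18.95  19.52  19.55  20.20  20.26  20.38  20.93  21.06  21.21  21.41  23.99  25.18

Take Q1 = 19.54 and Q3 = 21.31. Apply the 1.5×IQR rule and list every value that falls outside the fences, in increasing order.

12.68, 23.99, 25.18

IQR = Q3 − Q1 = 21.31 − 19.54 = 1.77.
Lower fence = Q1 − 1.5·IQR = 19.54 − 2.655 = 16.885.
Upper fence = Q3 + 1.5·IQR = 21.31 + 2.655 = 23.965.
12.68 < 16.885 → outlier.
23.99 > 23.965 → outlier.
25.18 > 23.965 → outlier.
All remaining values lie within [16.885, 23.965].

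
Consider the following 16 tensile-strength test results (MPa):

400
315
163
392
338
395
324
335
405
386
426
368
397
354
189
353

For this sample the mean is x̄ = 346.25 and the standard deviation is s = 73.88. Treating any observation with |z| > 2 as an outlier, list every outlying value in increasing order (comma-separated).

163, 189

Cutoffs at x̄ ± 2s: 346.25 ± 2·73.88 = [198.49, 494.01].
163: z = -2.48, |z| > 2 → outlier.
189: z = -2.13, |z| > 2 → outlier.
Every other value lies within [198.49, 494.01].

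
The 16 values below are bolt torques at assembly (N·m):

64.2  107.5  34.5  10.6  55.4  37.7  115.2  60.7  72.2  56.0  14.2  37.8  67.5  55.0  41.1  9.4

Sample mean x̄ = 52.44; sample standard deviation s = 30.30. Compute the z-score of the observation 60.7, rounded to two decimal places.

z = (60.7 − 52.44) / 30.30 = 0.27.

0.27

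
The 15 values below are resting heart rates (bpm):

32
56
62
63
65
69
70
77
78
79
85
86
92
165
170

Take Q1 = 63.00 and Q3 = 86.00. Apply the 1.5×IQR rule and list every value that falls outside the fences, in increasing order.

IQR = Q3 − Q1 = 86.00 − 63.00 = 23.00.
Lower fence = Q1 − 1.5·IQR = 63.00 − 34.50 = 28.50.
Upper fence = Q3 + 1.5·IQR = 86.00 + 34.50 = 120.50.
165 > 120.50 → outlier.
170 > 120.50 → outlier.
All remaining values lie within [28.50, 120.50].

165, 170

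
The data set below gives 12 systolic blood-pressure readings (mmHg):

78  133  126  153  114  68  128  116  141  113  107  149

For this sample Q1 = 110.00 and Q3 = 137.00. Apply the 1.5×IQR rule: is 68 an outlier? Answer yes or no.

yes

IQR = Q3 − Q1 = 137.00 − 110.00 = 27.00.
Lower fence = Q1 − 1.5·IQR = 110.00 − 40.50 = 69.50.
Upper fence = Q3 + 1.5·IQR = 137.00 + 40.50 = 177.50.
68 lies below the lower fence.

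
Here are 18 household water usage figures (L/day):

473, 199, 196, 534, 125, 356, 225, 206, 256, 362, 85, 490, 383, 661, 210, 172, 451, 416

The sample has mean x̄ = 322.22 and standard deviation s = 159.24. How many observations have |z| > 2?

1

Cutoffs: x̄ ± 2s = [3.74, 640.70].
Outside the cutoffs: 661.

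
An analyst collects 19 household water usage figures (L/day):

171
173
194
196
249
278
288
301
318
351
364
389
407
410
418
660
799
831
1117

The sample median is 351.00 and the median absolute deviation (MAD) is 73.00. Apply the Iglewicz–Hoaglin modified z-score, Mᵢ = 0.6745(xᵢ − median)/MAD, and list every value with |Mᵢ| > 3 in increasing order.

|Mᵢ| > 3 ⇔ |xᵢ − 351.00| > 3·73.00/0.6745 = 324.68.
So outliers lie outside [26.32, 675.68].
799: M = 4.14 → outlier.
831: M = 4.44 → outlier.
1117: M = 7.08 → outlier.

799, 831, 1117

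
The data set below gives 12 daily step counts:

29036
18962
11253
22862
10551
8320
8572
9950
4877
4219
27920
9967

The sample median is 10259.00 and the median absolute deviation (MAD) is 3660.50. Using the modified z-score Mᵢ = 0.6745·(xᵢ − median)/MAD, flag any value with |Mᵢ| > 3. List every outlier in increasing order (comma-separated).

|Mᵢ| > 3 ⇔ |xᵢ − 10259.00| > 3·3660.50/0.6745 = 16280.95.
So outliers lie outside [-6021.95, 26539.95].
27920: M = 3.25 → outlier.
29036: M = 3.46 → outlier.

27920, 29036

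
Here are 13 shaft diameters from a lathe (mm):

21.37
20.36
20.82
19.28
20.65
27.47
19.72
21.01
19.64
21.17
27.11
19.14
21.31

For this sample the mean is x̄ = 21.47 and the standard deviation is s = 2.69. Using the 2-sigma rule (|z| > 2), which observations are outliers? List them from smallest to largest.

27.11, 27.47

Cutoffs at x̄ ± 2s: 21.47 ± 2·2.69 = [16.09, 26.85].
27.11: z = 2.10, |z| > 2 → outlier.
27.47: z = 2.23, |z| > 2 → outlier.
Every other value lies within [16.09, 26.85].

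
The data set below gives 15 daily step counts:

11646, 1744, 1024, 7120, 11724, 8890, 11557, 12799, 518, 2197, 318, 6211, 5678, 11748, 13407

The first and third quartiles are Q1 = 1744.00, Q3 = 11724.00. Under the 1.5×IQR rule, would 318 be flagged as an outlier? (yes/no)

IQR = Q3 − Q1 = 11724.00 − 1744.00 = 9980.00.
Lower fence = Q1 − 1.5·IQR = 1744.00 − 14970.00 = -13226.00.
Upper fence = Q3 + 1.5·IQR = 11724.00 + 14970.00 = 26694.00.
318 lies within [-13226.00, 26694.00].

no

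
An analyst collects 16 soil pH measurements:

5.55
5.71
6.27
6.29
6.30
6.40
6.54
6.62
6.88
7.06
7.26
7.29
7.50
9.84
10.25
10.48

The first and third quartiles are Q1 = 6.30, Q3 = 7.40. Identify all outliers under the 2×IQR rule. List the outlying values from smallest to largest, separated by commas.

IQR = Q3 − Q1 = 7.40 − 6.30 = 1.10.
Lower fence = Q1 − 2·IQR = 6.30 − 2.20 = 4.10.
Upper fence = Q3 + 2·IQR = 7.40 + 2.20 = 9.60.
9.84 > 9.60 → outlier.
10.25 > 9.60 → outlier.
10.48 > 9.60 → outlier.
All remaining values lie within [4.10, 9.60].

9.84, 10.25, 10.48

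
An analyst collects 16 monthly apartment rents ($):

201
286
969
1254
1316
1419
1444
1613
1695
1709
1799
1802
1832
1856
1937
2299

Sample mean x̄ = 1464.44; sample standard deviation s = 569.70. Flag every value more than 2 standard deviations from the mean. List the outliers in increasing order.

201, 286

Cutoffs at x̄ ± 2s: 1464.44 ± 2·569.70 = [325.04, 2603.84].
201: z = -2.22, |z| > 2 → outlier.
286: z = -2.07, |z| > 2 → outlier.
Every other value lies within [325.04, 2603.84].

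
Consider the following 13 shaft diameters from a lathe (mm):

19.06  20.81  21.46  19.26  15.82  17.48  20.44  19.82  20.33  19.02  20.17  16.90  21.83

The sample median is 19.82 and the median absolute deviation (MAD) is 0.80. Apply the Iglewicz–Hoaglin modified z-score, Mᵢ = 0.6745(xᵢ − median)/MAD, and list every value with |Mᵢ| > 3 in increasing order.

15.82

|Mᵢ| > 3 ⇔ |xᵢ − 19.82| > 3·0.80/0.6745 = 3.56.
So outliers lie outside [16.26, 23.38].
15.82: M = -3.37 → outlier.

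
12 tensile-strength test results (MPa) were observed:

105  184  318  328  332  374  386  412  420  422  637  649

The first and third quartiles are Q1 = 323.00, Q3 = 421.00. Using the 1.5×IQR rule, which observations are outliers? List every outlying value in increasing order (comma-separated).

105, 637, 649

IQR = Q3 − Q1 = 421.00 − 323.00 = 98.00.
Lower fence = Q1 − 1.5·IQR = 323.00 − 147.00 = 176.00.
Upper fence = Q3 + 1.5·IQR = 421.00 + 147.00 = 568.00.
105 < 176.00 → outlier.
637 > 568.00 → outlier.
649 > 568.00 → outlier.
All remaining values lie within [176.00, 568.00].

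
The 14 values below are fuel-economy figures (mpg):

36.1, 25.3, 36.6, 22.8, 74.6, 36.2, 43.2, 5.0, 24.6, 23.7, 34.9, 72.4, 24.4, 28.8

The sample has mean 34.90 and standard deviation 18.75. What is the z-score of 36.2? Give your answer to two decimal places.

z = (36.2 − 34.90) / 18.75 = 0.07.

0.07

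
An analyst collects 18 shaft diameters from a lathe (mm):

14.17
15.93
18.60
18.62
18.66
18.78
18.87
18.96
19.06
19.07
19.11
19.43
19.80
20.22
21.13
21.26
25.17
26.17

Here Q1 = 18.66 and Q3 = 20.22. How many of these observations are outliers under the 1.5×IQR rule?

4

IQR = 1.56; fences at 18.66 − 2.34 = 16.32 and 20.22 + 2.34 = 22.56.
Outside the cutoffs: 14.17, 15.93, 25.17, 26.17.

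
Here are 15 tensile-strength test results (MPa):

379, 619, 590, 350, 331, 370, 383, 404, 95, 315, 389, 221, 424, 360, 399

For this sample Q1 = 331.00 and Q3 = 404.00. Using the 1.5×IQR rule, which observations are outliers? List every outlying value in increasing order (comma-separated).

IQR = Q3 − Q1 = 404.00 − 331.00 = 73.00.
Lower fence = Q1 − 1.5·IQR = 331.00 − 109.50 = 221.50.
Upper fence = Q3 + 1.5·IQR = 404.00 + 109.50 = 513.50.
95 < 221.50 → outlier.
221 < 221.50 → outlier.
590 > 513.50 → outlier.
619 > 513.50 → outlier.
All remaining values lie within [221.50, 513.50].

95, 221, 590, 619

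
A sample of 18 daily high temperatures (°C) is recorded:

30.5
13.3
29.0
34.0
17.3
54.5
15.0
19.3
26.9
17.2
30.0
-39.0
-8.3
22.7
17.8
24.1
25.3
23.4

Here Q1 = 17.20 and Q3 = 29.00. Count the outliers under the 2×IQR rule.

3

IQR = 11.80; fences at 17.20 − 23.60 = -6.40 and 29.00 + 23.60 = 52.60.
Outside the cutoffs: -39.0, -8.3, 54.5.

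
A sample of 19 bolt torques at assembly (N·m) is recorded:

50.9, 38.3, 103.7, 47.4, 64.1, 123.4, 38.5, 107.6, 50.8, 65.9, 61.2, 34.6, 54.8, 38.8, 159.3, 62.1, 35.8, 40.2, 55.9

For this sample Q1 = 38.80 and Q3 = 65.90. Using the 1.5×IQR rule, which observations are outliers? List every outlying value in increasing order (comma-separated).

IQR = Q3 − Q1 = 65.90 − 38.80 = 27.10.
Lower fence = Q1 − 1.5·IQR = 38.80 − 40.65 = -1.85.
Upper fence = Q3 + 1.5·IQR = 65.90 + 40.65 = 106.55.
107.6 > 106.55 → outlier.
123.4 > 106.55 → outlier.
159.3 > 106.55 → outlier.
All remaining values lie within [-1.85, 106.55].

107.6, 123.4, 159.3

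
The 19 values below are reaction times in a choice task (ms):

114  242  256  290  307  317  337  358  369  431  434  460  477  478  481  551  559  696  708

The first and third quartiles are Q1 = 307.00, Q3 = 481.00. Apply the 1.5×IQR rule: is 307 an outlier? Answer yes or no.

IQR = Q3 − Q1 = 481.00 − 307.00 = 174.00.
Lower fence = Q1 − 1.5·IQR = 307.00 − 261.00 = 46.00.
Upper fence = Q3 + 1.5·IQR = 481.00 + 261.00 = 742.00.
307 lies within [46.00, 742.00].

no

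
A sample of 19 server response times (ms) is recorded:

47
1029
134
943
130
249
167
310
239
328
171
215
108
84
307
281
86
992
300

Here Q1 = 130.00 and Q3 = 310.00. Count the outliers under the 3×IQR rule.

IQR = 180.00; fences at 130.00 − 540.00 = -410.00 and 310.00 + 540.00 = 850.00.
Outside the cutoffs: 943, 992, 1029.

3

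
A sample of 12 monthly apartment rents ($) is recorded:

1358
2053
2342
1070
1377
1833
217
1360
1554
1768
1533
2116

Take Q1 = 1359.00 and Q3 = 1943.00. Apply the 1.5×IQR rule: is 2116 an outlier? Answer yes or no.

IQR = Q3 − Q1 = 1943.00 − 1359.00 = 584.00.
Lower fence = Q1 − 1.5·IQR = 1359.00 − 876.00 = 483.00.
Upper fence = Q3 + 1.5·IQR = 1943.00 + 876.00 = 2819.00.
2116 lies within [483.00, 2819.00].

no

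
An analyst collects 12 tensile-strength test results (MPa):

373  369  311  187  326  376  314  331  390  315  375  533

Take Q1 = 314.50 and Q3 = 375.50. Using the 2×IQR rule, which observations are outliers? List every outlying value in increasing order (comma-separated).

187, 533

IQR = Q3 − Q1 = 375.50 − 314.50 = 61.00.
Lower fence = Q1 − 2·IQR = 314.50 − 122.00 = 192.50.
Upper fence = Q3 + 2·IQR = 375.50 + 122.00 = 497.50.
187 < 192.50 → outlier.
533 > 497.50 → outlier.
All remaining values lie within [192.50, 497.50].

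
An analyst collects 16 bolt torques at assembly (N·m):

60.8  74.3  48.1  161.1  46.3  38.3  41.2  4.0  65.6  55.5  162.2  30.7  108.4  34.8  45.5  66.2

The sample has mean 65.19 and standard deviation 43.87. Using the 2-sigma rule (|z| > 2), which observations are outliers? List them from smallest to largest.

161.1, 162.2

Cutoffs at x̄ ± 2s: 65.19 ± 2·43.87 = [-22.55, 152.93].
161.1: z = 2.19, |z| > 2 → outlier.
162.2: z = 2.21, |z| > 2 → outlier.
Every other value lies within [-22.55, 152.93].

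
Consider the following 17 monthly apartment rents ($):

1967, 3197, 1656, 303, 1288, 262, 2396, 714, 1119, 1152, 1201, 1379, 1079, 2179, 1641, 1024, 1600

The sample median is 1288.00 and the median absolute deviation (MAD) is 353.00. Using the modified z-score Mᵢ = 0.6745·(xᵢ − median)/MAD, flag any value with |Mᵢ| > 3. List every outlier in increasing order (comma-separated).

|Mᵢ| > 3 ⇔ |xᵢ − 1288.00| > 3·353.00/0.6745 = 1570.05.
So outliers lie outside [-282.05, 2858.05].
3197: M = 3.65 → outlier.

3197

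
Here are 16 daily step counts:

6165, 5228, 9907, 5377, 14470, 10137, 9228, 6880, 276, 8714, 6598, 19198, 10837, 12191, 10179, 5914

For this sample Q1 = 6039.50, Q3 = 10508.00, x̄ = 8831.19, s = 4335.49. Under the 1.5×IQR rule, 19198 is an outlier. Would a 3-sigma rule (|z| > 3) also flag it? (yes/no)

z = (19198 − 8831.19) / 4335.49 = 2.39.
|z| = 2.39 ≤ 3.

no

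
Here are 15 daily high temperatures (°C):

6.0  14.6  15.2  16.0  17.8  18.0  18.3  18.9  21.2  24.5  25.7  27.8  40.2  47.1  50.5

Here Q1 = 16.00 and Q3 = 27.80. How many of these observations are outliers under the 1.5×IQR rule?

2

IQR = 11.80; fences at 16.00 − 17.70 = -1.70 and 27.80 + 17.70 = 45.50.
Outside the cutoffs: 47.1, 50.5.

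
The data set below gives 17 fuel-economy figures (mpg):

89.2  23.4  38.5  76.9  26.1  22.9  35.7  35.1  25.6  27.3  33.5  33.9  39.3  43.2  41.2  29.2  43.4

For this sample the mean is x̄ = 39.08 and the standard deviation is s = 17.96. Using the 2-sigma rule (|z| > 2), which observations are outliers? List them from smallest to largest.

76.9, 89.2

Cutoffs at x̄ ± 2s: 39.08 ± 2·17.96 = [3.16, 75.00].
76.9: z = 2.11, |z| > 2 → outlier.
89.2: z = 2.79, |z| > 2 → outlier.
Every other value lies within [3.16, 75.00].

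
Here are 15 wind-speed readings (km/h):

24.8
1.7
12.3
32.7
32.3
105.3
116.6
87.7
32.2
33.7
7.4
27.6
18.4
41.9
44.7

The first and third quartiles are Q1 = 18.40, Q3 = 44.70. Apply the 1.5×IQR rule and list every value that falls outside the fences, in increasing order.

IQR = Q3 − Q1 = 44.70 − 18.40 = 26.30.
Lower fence = Q1 − 1.5·IQR = 18.40 − 39.45 = -21.05.
Upper fence = Q3 + 1.5·IQR = 44.70 + 39.45 = 84.15.
87.7 > 84.15 → outlier.
105.3 > 84.15 → outlier.
116.6 > 84.15 → outlier.
All remaining values lie within [-21.05, 84.15].

87.7, 105.3, 116.6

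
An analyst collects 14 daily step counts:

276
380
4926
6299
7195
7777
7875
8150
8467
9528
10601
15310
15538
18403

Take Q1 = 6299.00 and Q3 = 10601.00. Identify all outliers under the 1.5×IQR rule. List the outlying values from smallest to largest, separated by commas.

IQR = Q3 − Q1 = 10601.00 − 6299.00 = 4302.00.
Lower fence = Q1 − 1.5·IQR = 6299.00 − 6453.00 = -154.00.
Upper fence = Q3 + 1.5·IQR = 10601.00 + 6453.00 = 17054.00.
18403 > 17054.00 → outlier.
All remaining values lie within [-154.00, 17054.00].

18403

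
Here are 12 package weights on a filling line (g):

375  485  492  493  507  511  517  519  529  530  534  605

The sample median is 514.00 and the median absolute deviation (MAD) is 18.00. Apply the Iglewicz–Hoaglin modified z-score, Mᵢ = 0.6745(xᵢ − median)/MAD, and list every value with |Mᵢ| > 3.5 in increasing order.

375

|Mᵢ| > 3.5 ⇔ |xᵢ − 514.00| > 3.5·18.00/0.6745 = 93.40.
So outliers lie outside [420.60, 607.40].
375: M = -5.21 → outlier.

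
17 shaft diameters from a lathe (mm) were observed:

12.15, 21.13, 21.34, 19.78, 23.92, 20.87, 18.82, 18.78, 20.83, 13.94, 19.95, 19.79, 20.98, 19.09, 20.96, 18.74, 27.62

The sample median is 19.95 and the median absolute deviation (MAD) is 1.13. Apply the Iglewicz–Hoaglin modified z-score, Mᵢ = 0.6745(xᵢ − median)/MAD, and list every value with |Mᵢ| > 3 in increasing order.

12.15, 13.94, 27.62

|Mᵢ| > 3 ⇔ |xᵢ − 19.95| > 3·1.13/0.6745 = 5.03.
So outliers lie outside [14.92, 24.98].
12.15: M = -4.66 → outlier.
13.94: M = -3.59 → outlier.
27.62: M = 4.58 → outlier.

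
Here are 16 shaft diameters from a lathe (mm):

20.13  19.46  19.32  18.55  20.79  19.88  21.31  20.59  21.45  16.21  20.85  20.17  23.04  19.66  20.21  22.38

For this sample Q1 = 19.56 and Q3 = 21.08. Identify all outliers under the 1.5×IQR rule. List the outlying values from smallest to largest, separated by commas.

16.21

IQR = Q3 − Q1 = 21.08 − 19.56 = 1.52.
Lower fence = Q1 − 1.5·IQR = 19.56 − 2.28 = 17.28.
Upper fence = Q3 + 1.5·IQR = 21.08 + 2.28 = 23.36.
16.21 < 17.28 → outlier.
All remaining values lie within [17.28, 23.36].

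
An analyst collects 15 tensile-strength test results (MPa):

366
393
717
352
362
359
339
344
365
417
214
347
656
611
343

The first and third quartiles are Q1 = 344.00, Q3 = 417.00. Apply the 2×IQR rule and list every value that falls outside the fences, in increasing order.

IQR = Q3 − Q1 = 417.00 − 344.00 = 73.00.
Lower fence = Q1 − 2·IQR = 344.00 − 146.00 = 198.00.
Upper fence = Q3 + 2·IQR = 417.00 + 146.00 = 563.00.
611 > 563.00 → outlier.
656 > 563.00 → outlier.
717 > 563.00 → outlier.
All remaining values lie within [198.00, 563.00].

611, 656, 717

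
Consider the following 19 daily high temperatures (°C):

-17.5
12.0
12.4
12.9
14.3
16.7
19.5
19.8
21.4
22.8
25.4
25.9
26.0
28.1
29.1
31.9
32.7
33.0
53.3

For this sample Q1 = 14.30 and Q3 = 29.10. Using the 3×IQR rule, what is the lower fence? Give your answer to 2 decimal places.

-30.10

IQR = Q3 − Q1 = 29.10 − 14.30 = 14.80.
Lower fence = Q1 − 3·IQR = 14.30 − 44.40 = -30.10.
Upper fence = Q3 + 3·IQR = 29.10 + 44.40 = 73.50.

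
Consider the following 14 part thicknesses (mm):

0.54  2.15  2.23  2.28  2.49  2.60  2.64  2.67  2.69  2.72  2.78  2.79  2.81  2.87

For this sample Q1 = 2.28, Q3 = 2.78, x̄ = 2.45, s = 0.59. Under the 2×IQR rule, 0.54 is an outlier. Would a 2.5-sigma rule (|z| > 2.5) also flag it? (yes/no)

yes

z = (0.54 − 2.45) / 0.59 = -3.24.
|z| = 3.24 > 2.5.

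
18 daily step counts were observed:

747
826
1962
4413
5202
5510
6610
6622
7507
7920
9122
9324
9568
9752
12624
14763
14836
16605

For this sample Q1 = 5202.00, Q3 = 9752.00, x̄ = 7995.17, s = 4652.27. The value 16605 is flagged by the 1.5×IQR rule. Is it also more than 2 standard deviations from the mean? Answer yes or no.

no

z = (16605 − 7995.17) / 4652.27 = 1.85.
|z| = 1.85 ≤ 2.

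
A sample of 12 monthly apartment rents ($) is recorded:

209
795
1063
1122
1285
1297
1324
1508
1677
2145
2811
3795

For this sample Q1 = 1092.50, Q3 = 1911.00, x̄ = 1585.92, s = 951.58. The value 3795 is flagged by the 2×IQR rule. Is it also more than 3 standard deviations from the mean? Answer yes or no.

no

z = (3795 − 1585.92) / 951.58 = 2.32.
|z| = 2.32 ≤ 3.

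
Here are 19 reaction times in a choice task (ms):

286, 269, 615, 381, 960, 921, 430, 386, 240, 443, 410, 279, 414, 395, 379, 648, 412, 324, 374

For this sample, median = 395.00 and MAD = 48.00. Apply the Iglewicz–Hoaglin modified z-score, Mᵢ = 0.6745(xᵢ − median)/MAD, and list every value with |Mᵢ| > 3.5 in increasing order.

648, 921, 960

|Mᵢ| > 3.5 ⇔ |xᵢ − 395.00| > 3.5·48.00/0.6745 = 249.07.
So outliers lie outside [145.93, 644.07].
648: M = 3.56 → outlier.
921: M = 7.39 → outlier.
960: M = 7.94 → outlier.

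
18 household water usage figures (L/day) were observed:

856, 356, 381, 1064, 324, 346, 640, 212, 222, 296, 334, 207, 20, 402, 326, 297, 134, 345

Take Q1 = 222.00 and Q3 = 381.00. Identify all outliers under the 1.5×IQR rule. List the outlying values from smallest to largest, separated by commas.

640, 856, 1064

IQR = Q3 − Q1 = 381.00 − 222.00 = 159.00.
Lower fence = Q1 − 1.5·IQR = 222.00 − 238.50 = -16.50.
Upper fence = Q3 + 1.5·IQR = 381.00 + 238.50 = 619.50.
640 > 619.50 → outlier.
856 > 619.50 → outlier.
1064 > 619.50 → outlier.
All remaining values lie within [-16.50, 619.50].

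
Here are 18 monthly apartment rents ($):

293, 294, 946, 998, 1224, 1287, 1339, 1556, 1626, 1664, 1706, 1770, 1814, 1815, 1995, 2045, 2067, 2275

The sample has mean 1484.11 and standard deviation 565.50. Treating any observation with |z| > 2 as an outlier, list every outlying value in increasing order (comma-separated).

Cutoffs at x̄ ± 2s: 1484.11 ± 2·565.50 = [353.11, 2615.11].
293: z = -2.11, |z| > 2 → outlier.
294: z = -2.10, |z| > 2 → outlier.
Every other value lies within [353.11, 2615.11].

293, 294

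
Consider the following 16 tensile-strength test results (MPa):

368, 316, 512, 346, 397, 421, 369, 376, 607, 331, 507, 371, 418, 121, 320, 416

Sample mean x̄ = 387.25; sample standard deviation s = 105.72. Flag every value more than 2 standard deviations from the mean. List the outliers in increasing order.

121, 607

Cutoffs at x̄ ± 2s: 387.25 ± 2·105.72 = [175.81, 598.69].
121: z = -2.52, |z| > 2 → outlier.
607: z = 2.08, |z| > 2 → outlier.
Every other value lies within [175.81, 598.69].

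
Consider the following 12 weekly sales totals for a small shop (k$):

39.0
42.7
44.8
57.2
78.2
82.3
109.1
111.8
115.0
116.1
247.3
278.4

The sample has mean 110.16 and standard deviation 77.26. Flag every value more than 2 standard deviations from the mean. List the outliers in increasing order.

Cutoffs at x̄ ± 2s: 110.16 ± 2·77.26 = [-44.36, 264.68].
278.4: z = 2.18, |z| > 2 → outlier.
Every other value lies within [-44.36, 264.68].

278.4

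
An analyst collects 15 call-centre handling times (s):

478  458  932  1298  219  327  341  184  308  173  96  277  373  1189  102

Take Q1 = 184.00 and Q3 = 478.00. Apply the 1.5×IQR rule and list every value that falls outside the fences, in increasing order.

IQR = Q3 − Q1 = 478.00 − 184.00 = 294.00.
Lower fence = Q1 − 1.5·IQR = 184.00 − 441.00 = -257.00.
Upper fence = Q3 + 1.5·IQR = 478.00 + 441.00 = 919.00.
932 > 919.00 → outlier.
1189 > 919.00 → outlier.
1298 > 919.00 → outlier.
All remaining values lie within [-257.00, 919.00].

932, 1189, 1298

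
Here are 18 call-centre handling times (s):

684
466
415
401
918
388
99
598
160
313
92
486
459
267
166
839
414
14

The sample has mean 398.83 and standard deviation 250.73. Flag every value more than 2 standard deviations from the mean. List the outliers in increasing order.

918

Cutoffs at x̄ ± 2s: 398.83 ± 2·250.73 = [-102.63, 900.29].
918: z = 2.07, |z| > 2 → outlier.
Every other value lies within [-102.63, 900.29].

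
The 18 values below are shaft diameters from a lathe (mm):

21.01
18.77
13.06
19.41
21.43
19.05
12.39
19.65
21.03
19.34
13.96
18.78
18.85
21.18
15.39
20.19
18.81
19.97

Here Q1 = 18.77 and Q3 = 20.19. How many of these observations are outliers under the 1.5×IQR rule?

IQR = 1.42; fences at 18.77 − 2.13 = 16.64 and 20.19 + 2.13 = 22.32.
Outside the cutoffs: 12.39, 13.06, 13.96, 15.39.

4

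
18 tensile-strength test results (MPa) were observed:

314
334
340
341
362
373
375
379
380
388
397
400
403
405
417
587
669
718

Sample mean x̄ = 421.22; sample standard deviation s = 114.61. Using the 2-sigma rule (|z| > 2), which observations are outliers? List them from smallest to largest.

669, 718

Cutoffs at x̄ ± 2s: 421.22 ± 2·114.61 = [192.00, 650.44].
669: z = 2.16, |z| > 2 → outlier.
718: z = 2.59, |z| > 2 → outlier.
Every other value lies within [192.00, 650.44].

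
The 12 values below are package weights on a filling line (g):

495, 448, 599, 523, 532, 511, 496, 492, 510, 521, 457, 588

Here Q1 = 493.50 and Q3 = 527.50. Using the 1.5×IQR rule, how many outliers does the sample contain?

IQR = 34.00; fences at 493.50 − 51.00 = 442.50 and 527.50 + 51.00 = 578.50.
Outside the cutoffs: 588, 599.

2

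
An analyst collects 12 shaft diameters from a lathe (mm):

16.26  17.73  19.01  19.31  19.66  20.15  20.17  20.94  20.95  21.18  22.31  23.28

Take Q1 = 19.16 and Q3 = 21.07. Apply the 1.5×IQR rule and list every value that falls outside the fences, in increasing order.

IQR = Q3 − Q1 = 21.07 − 19.16 = 1.91.
Lower fence = Q1 − 1.5·IQR = 19.16 − 2.865 = 16.295.
Upper fence = Q3 + 1.5·IQR = 21.07 + 2.865 = 23.935.
16.26 < 16.295 → outlier.
All remaining values lie within [16.295, 23.935].

16.26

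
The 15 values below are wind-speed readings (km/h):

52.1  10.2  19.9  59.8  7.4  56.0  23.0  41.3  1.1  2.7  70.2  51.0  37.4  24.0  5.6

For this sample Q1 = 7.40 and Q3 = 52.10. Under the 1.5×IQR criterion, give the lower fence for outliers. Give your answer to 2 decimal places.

-59.65

IQR = Q3 − Q1 = 52.10 − 7.40 = 44.70.
Lower fence = Q1 − 1.5·IQR = 7.40 − 67.05 = -59.65.
Upper fence = Q3 + 1.5·IQR = 52.10 + 67.05 = 119.15.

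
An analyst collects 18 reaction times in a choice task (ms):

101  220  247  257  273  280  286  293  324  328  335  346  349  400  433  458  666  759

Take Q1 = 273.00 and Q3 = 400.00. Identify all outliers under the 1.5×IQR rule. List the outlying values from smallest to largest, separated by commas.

666, 759

IQR = Q3 − Q1 = 400.00 − 273.00 = 127.00.
Lower fence = Q1 − 1.5·IQR = 273.00 − 190.50 = 82.50.
Upper fence = Q3 + 1.5·IQR = 400.00 + 190.50 = 590.50.
666 > 590.50 → outlier.
759 > 590.50 → outlier.
All remaining values lie within [82.50, 590.50].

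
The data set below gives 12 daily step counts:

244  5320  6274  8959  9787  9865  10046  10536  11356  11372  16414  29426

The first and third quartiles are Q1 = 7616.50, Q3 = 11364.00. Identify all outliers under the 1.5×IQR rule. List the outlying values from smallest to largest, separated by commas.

244, 29426

IQR = Q3 − Q1 = 11364.00 − 7616.50 = 3747.50.
Lower fence = Q1 − 1.5·IQR = 7616.50 − 5621.25 = 1995.25.
Upper fence = Q3 + 1.5·IQR = 11364.00 + 5621.25 = 16985.25.
244 < 1995.25 → outlier.
29426 > 16985.25 → outlier.
All remaining values lie within [1995.25, 16985.25].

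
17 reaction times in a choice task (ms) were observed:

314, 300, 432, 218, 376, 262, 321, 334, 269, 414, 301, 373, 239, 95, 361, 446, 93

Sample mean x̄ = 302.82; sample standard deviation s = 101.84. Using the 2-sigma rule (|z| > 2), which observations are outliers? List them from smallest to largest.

93, 95

Cutoffs at x̄ ± 2s: 302.82 ± 2·101.84 = [99.14, 506.50].
93: z = -2.06, |z| > 2 → outlier.
95: z = -2.04, |z| > 2 → outlier.
Every other value lies within [99.14, 506.50].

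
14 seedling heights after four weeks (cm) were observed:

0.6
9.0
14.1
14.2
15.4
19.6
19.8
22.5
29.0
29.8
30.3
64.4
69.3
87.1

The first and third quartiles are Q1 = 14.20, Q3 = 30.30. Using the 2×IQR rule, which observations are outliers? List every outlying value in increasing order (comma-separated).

IQR = Q3 − Q1 = 30.30 − 14.20 = 16.10.
Lower fence = Q1 − 2·IQR = 14.20 − 32.20 = -18.00.
Upper fence = Q3 + 2·IQR = 30.30 + 32.20 = 62.50.
64.4 > 62.50 → outlier.
69.3 > 62.50 → outlier.
87.1 > 62.50 → outlier.
All remaining values lie within [-18.00, 62.50].

64.4, 69.3, 87.1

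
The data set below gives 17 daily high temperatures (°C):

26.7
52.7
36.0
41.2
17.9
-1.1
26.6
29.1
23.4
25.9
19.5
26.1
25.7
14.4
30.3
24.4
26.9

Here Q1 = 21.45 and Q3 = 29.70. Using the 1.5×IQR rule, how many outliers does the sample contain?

IQR = 8.25; fences at 21.45 − 12.375 = 9.075 and 29.70 + 12.375 = 42.075.
Outside the cutoffs: -1.1, 52.7.

2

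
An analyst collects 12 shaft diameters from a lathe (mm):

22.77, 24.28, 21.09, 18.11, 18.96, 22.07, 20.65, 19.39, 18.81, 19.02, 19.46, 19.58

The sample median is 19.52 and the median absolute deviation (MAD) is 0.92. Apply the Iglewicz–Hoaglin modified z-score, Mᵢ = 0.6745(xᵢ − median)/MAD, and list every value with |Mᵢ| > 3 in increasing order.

24.28

|Mᵢ| > 3 ⇔ |xᵢ − 19.52| > 3·0.92/0.6745 = 4.09.
So outliers lie outside [15.43, 23.61].
24.28: M = 3.49 → outlier.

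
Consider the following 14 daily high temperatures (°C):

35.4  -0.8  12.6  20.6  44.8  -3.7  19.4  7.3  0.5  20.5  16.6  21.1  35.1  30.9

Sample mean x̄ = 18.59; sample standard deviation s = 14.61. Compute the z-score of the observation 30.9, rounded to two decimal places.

0.84

z = (30.9 − 18.59) / 14.61 = 0.84.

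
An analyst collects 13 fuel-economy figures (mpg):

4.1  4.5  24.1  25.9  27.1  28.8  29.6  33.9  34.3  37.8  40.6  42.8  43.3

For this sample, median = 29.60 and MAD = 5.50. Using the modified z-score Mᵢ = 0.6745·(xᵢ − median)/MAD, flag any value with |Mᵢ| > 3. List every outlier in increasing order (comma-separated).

|Mᵢ| > 3 ⇔ |xᵢ − 29.60| > 3·5.50/0.6745 = 24.46.
So outliers lie outside [5.14, 54.06].
4.1: M = -3.13 → outlier.
4.5: M = -3.08 → outlier.

4.1, 4.5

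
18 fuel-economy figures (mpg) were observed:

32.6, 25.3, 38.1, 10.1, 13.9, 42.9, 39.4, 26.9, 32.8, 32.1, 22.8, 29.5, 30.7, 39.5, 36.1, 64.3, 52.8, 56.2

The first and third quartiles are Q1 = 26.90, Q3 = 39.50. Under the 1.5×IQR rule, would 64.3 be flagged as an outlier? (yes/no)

IQR = Q3 − Q1 = 39.50 − 26.90 = 12.60.
Lower fence = Q1 − 1.5·IQR = 26.90 − 18.90 = 8.00.
Upper fence = Q3 + 1.5·IQR = 39.50 + 18.90 = 58.40.
64.3 lies above the upper fence.

yes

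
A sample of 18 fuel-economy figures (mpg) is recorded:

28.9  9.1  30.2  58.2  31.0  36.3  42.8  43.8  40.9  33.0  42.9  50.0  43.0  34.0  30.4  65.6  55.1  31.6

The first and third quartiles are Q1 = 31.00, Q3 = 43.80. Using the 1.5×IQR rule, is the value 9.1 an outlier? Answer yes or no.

IQR = Q3 − Q1 = 43.80 − 31.00 = 12.80.
Lower fence = Q1 − 1.5·IQR = 31.00 − 19.20 = 11.80.
Upper fence = Q3 + 1.5·IQR = 43.80 + 19.20 = 63.00.
9.1 lies below the lower fence.

yes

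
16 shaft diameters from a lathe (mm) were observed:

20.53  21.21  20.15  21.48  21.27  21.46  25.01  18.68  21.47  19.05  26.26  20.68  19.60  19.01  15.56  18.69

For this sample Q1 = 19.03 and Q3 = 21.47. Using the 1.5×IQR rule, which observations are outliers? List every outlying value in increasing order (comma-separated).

26.26

IQR = Q3 − Q1 = 21.47 − 19.03 = 2.44.
Lower fence = Q1 − 1.5·IQR = 19.03 − 3.66 = 15.37.
Upper fence = Q3 + 1.5·IQR = 21.47 + 3.66 = 25.13.
26.26 > 25.13 → outlier.
All remaining values lie within [15.37, 25.13].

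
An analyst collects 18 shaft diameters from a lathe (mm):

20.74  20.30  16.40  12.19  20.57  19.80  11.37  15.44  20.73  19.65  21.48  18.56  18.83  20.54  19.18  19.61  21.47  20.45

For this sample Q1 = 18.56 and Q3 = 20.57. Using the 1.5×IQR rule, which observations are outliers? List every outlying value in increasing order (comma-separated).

IQR = Q3 − Q1 = 20.57 − 18.56 = 2.01.
Lower fence = Q1 − 1.5·IQR = 18.56 − 3.015 = 15.545.
Upper fence = Q3 + 1.5·IQR = 20.57 + 3.015 = 23.585.
11.37 < 15.545 → outlier.
12.19 < 15.545 → outlier.
15.44 < 15.545 → outlier.
All remaining values lie within [15.545, 23.585].

11.37, 12.19, 15.44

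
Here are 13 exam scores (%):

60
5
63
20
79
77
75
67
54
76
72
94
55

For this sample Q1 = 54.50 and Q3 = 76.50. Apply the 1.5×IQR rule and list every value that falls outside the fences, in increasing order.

IQR = Q3 − Q1 = 76.50 − 54.50 = 22.00.
Lower fence = Q1 − 1.5·IQR = 54.50 − 33.00 = 21.50.
Upper fence = Q3 + 1.5·IQR = 76.50 + 33.00 = 109.50.
5 < 21.50 → outlier.
20 < 21.50 → outlier.
All remaining values lie within [21.50, 109.50].

5, 20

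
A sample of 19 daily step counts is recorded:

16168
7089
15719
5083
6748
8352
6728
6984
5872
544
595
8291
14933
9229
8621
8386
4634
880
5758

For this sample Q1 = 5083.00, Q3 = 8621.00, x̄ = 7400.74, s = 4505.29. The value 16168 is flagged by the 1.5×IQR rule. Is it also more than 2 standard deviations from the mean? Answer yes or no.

no

z = (16168 − 7400.74) / 4505.29 = 1.95.
|z| = 1.95 ≤ 2.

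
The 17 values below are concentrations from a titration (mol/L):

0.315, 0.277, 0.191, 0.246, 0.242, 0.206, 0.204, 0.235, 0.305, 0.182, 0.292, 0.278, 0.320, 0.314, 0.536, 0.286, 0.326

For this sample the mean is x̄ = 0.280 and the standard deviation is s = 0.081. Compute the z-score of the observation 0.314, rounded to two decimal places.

z = (0.314 − 0.280) / 0.081 = 0.42.

0.42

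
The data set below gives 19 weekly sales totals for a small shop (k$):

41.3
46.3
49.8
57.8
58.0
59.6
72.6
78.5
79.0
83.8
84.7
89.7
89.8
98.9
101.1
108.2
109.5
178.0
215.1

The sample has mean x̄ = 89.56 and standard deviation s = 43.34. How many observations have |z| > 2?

Cutoffs: x̄ ± 2s = [2.88, 176.24].
Outside the cutoffs: 178.0, 215.1.

2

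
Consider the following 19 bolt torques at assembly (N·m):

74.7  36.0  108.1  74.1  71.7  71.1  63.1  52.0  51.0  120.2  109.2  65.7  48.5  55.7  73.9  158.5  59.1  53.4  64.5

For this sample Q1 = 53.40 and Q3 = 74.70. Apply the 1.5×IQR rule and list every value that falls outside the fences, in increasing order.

108.1, 109.2, 120.2, 158.5

IQR = Q3 − Q1 = 74.70 − 53.40 = 21.30.
Lower fence = Q1 − 1.5·IQR = 53.40 − 31.95 = 21.45.
Upper fence = Q3 + 1.5·IQR = 74.70 + 31.95 = 106.65.
108.1 > 106.65 → outlier.
109.2 > 106.65 → outlier.
120.2 > 106.65 → outlier.
158.5 > 106.65 → outlier.
All remaining values lie within [21.45, 106.65].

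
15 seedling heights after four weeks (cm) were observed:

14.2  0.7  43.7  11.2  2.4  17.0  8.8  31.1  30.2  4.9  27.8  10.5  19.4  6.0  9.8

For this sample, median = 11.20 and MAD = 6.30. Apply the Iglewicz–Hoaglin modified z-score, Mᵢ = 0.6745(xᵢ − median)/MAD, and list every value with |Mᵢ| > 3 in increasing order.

43.7

|Mᵢ| > 3 ⇔ |xᵢ − 11.20| > 3·6.30/0.6745 = 28.02.
So outliers lie outside [-16.82, 39.22].
43.7: M = 3.48 → outlier.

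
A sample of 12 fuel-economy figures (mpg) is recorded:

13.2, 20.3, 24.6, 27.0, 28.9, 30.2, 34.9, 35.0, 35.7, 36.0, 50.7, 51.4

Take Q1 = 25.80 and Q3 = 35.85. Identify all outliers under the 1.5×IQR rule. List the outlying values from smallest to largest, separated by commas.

51.4

IQR = Q3 − Q1 = 35.85 − 25.80 = 10.05.
Lower fence = Q1 − 1.5·IQR = 25.80 − 15.075 = 10.725.
Upper fence = Q3 + 1.5·IQR = 35.85 + 15.075 = 50.925.
51.4 > 50.925 → outlier.
All remaining values lie within [10.725, 50.925].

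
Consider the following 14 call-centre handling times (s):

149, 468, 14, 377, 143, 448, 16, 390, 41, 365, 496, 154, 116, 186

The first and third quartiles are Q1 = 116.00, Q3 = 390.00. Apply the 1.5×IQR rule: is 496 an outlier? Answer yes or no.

IQR = Q3 − Q1 = 390.00 − 116.00 = 274.00.
Lower fence = Q1 − 1.5·IQR = 116.00 − 411.00 = -295.00.
Upper fence = Q3 + 1.5·IQR = 390.00 + 411.00 = 801.00.
496 lies within [-295.00, 801.00].

no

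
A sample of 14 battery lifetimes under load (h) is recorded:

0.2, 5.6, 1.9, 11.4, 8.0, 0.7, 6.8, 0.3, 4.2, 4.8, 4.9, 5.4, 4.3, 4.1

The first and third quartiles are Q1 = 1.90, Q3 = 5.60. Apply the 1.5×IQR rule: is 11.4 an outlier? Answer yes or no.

yes

IQR = Q3 − Q1 = 5.60 − 1.90 = 3.70.
Lower fence = Q1 − 1.5·IQR = 1.90 − 5.55 = -3.65.
Upper fence = Q3 + 1.5·IQR = 5.60 + 5.55 = 11.15.
11.4 lies above the upper fence.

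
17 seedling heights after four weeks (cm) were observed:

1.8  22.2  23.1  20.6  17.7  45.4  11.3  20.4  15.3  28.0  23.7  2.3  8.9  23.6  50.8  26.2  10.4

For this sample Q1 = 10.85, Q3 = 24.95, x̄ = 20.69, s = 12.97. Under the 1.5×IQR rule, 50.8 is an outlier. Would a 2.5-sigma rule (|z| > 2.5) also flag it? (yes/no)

no

z = (50.8 − 20.69) / 12.97 = 2.32.
|z| = 2.32 ≤ 2.5.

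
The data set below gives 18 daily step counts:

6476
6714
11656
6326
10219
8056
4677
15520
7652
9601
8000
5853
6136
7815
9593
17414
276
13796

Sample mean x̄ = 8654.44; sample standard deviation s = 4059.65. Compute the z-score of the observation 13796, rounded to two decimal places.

1.27

z = (13796 − 8654.44) / 4059.65 = 1.27.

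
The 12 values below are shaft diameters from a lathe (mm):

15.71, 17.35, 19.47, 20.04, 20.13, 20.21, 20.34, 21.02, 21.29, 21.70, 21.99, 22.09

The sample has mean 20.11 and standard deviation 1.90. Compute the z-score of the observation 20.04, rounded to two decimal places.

z = (20.04 − 20.11) / 1.90 = -0.04.

-0.04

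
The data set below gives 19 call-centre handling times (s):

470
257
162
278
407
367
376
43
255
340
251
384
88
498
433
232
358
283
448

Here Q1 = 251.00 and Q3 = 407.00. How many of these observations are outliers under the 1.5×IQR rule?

IQR = 156.00; fences at 251.00 − 234.00 = 17.00 and 407.00 + 234.00 = 641.00.
Every value lies within the cutoffs.

0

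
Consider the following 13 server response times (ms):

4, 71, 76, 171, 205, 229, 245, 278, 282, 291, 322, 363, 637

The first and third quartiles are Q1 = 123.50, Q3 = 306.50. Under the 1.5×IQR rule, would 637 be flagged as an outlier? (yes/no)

yes

IQR = Q3 − Q1 = 306.50 − 123.50 = 183.00.
Lower fence = Q1 − 1.5·IQR = 123.50 − 274.50 = -151.00.
Upper fence = Q3 + 1.5·IQR = 306.50 + 274.50 = 581.00.
637 lies above the upper fence.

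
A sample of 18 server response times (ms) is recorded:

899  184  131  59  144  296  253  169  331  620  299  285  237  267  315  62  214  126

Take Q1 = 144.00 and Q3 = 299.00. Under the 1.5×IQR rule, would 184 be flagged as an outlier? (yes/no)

no

IQR = Q3 − Q1 = 299.00 − 144.00 = 155.00.
Lower fence = Q1 − 1.5·IQR = 144.00 − 232.50 = -88.50.
Upper fence = Q3 + 1.5·IQR = 299.00 + 232.50 = 531.50.
184 lies within [-88.50, 531.50].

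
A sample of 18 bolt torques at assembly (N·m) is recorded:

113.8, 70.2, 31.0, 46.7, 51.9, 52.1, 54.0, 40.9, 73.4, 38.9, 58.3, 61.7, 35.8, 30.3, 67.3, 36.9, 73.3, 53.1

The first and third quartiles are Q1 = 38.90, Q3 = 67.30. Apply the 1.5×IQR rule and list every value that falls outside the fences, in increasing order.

113.8

IQR = Q3 − Q1 = 67.30 − 38.90 = 28.40.
Lower fence = Q1 − 1.5·IQR = 38.90 − 42.60 = -3.70.
Upper fence = Q3 + 1.5·IQR = 67.30 + 42.60 = 109.90.
113.8 > 109.90 → outlier.
All remaining values lie within [-3.70, 109.90].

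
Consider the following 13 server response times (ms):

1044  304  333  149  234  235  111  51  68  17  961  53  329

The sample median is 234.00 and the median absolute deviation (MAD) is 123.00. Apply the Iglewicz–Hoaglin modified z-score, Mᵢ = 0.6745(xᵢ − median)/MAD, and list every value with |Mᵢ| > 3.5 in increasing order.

961, 1044

|Mᵢ| > 3.5 ⇔ |xᵢ − 234.00| > 3.5·123.00/0.6745 = 638.25.
So outliers lie outside [-404.25, 872.25].
961: M = 3.99 → outlier.
1044: M = 4.44 → outlier.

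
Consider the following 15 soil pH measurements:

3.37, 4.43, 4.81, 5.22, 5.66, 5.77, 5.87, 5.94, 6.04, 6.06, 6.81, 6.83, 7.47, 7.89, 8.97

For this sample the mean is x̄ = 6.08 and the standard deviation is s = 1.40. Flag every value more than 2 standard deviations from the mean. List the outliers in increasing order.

8.97

Cutoffs at x̄ ± 2s: 6.08 ± 2·1.40 = [3.28, 8.88].
8.97: z = 2.06, |z| > 2 → outlier.
Every other value lies within [3.28, 8.88].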